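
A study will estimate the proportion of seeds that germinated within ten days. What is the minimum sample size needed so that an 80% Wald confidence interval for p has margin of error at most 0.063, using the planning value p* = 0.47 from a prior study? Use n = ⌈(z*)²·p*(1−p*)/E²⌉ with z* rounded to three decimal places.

n = 104

For 80% confidence, z* = 1.282.
p*(1−p*) = 0.47·0.53 = 0.2491.
Required n before rounding: 1.643524 × 0.2491 / 0.063² = 103.150.
Rounding up, n = 104.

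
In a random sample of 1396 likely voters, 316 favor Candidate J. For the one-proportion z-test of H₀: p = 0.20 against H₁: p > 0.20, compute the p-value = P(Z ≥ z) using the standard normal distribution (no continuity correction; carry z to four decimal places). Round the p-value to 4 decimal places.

p-value = 0.0069

With x = 316 successes in n = 1396, p̂ = 0.22636.
Under H₀, SE = √(p₀(1−p₀)/n) = √(0.20·0.80/1396) = √0.000114613 = 0.010706.
z = (p̂ − p₀)/SE = (316/1396 − 0.20)/0.010706 ≈ 2.4623.
From the standard normal, P(Z ≥ z) = 0.0069.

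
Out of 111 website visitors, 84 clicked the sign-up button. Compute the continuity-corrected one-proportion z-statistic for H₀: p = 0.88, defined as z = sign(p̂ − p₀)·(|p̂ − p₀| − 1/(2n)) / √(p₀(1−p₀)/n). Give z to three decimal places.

p̂ = 84/111 = 0.75676. p̂ − p₀ = -0.123243.
1/(2n) = 0.004505.
Corrected numerator: |-0.123243| − 0.004505 = 0.118738.
SE₀ = √(0.88·0.12/111) = 0.030844.
z = (−)0.118738/0.030844 = -3.850.

z = -3.850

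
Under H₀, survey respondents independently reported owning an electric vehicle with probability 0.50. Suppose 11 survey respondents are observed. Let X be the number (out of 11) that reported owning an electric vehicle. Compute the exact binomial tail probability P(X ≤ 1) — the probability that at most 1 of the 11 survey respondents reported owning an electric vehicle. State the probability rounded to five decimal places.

P = 0.00586

X is binomial with n = 11 and p = 0.50.
P(X ≤ 1) = C(11,0)·0.50^0·0.50^11 + C(11,1)·0.50^1·0.50^10.
= 0.000488 + 0.005371 = 0.00586.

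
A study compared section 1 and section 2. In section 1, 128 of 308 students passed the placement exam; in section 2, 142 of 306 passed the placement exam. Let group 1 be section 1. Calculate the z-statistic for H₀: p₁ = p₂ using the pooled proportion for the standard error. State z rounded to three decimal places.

z = -1.210

p̂₁ = 128/308 = 0.41558, p̂₂ = 142/306 = 0.46405.
Pooled p̂ = (128+142)/(308+306) = 270/614 = 0.43974.
SE = √[p̂(1−p̂)(1/n₁+1/n₂)] = √[0.43974·0.56026·(1/308+1/306)] ≈ 0.040063.
z = (p̂₁ − p̂₂)/SE = (0.41558 − 0.46405)/0.040063 = -0.04847/0.040063 = -1.210.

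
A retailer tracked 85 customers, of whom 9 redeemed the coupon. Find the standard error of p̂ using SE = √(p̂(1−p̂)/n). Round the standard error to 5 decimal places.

SE = 0.03337

p̂ = 9/85 = 0.10588.
p̂(1−p̂) = 0.094669.
SE = √(0.094669/85) = √0.001113753 = 0.03337.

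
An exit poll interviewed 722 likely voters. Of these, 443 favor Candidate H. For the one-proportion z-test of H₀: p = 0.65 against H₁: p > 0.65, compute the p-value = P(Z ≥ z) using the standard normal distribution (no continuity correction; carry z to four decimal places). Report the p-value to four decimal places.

With x = 443 successes in n = 722, p̂ = 0.61357.
Under H₀, SE = √(p₀(1−p₀)/n) = √(0.65·0.35/722) = √0.000315097 = 0.017751.
Test statistic (full precision, shown to 4 dp): z = (443/722 − 0.65)/SE₀ ≈ -2.0521.
From the standard normal, P(Z ≥ z) = 0.9799.

p-value = 0.9799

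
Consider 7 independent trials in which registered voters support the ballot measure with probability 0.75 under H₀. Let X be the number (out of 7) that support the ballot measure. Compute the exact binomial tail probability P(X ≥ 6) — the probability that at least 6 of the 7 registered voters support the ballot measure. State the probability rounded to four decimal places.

P = 0.4449

X ~ Binomial(n=7, p=0.75).
P(X ≥ 6) = C(7,6)·0.75^6·0.25^1 + C(7,7)·0.75^7·0.25^0.
= 0.311462 + 0.133484 = 0.4449.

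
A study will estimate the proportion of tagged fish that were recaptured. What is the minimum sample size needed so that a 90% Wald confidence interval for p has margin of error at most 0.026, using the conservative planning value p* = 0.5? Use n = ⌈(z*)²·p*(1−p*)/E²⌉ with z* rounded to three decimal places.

n = 1001

For 90% confidence, z* = 1.645.
p*(1−p*) = 0.2500.
Required n before rounding: 2.706025 × 0.2500 / 0.026² = 1000.749.
Rounding up, n = 1001.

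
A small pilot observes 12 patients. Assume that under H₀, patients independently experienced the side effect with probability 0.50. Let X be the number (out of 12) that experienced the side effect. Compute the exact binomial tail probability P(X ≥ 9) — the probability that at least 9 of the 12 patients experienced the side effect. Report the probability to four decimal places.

P = 0.0730

X ~ Binomial(n=12, p=0.50).
P(X ≥ 9) = C(12,9)·0.50^9·0.50^3 + C(12,10)·0.50^10·0.50^2 + C(12,11)·0.50^11·0.50^1 + C(12,12)·0.50^12·0.50^0.
= 0.053711 + 0.016113 + 0.002930 + 0.000244 = 0.0730.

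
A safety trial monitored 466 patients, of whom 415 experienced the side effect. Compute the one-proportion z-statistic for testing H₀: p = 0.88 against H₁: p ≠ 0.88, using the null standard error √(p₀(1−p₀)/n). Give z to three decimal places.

z = 0.701

The sample proportion is 415/466 = 0.89056.
Under H₀, SE = √(p₀(1−p₀)/n) = √(0.88·0.12/466) = √0.000226609 = 0.015054.
Test statistic: z = 0.01056/0.015054 = 0.701.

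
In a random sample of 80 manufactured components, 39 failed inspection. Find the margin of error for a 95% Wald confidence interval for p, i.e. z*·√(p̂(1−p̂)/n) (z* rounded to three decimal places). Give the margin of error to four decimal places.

ME = 0.1095

The sample proportion is 39/80 = 0.48750.
Standard error of p̂: √(0.249844/80) = √0.003123047 = 0.055884.
The 95% critical value is z* = 1.960.
ME = 1.960·0.055884 = 0.1095.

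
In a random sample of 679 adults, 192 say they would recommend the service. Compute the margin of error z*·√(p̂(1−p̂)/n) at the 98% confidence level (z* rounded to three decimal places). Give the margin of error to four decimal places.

ME = 0.0402

Sample proportion p̂ = 192/679 = 0.28277.
SE = √(p̂(1−p̂)/n) = √(0.202811/679) = 0.017283.
For 98% confidence, z* = 2.326.
ME = 2.326·0.017283 = 0.0402.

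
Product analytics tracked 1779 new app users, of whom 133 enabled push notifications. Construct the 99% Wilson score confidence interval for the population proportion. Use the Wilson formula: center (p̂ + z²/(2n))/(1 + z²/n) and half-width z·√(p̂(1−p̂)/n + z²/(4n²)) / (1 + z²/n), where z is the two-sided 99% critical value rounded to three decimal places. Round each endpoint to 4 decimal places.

p̂ = 133/1779 = 0.07476; z = 2.576, so z² = 6.635776.
Denominator 1 + z²/n = 1 + 6.635776/1779 = 1.003730.
Adjusted center: (0.07476 + z²/(2n))/1.003730 = 0.07634.
Radicand: p̂(1−p̂)/n + z²/(4n²) = 0.000038882 + 0.000000524 = 0.000039406.
Half-width = 2.576·√0.000039406/1.003730 = 0.01611.
CI: 0.07634 ± 0.01611 = (0.0602, 0.0925).

(0.0602, 0.0925)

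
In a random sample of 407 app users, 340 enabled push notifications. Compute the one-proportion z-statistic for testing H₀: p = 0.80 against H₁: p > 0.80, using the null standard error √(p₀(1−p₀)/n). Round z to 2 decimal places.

z = 1.78

With x = 340 successes in n = 407, p̂ = 0.83538.
Under H₀, SE = √(p₀(1−p₀)/n) = √(0.80·0.20/407) = √0.000393120 = 0.019827.
z = (0.83538 − 0.80)/0.019827 = 0.03538/0.019827 = 1.78.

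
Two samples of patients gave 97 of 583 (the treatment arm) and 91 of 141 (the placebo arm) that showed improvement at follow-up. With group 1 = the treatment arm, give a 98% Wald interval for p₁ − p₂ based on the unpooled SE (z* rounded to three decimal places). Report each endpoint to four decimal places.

p̂₁ = 0.16638, p̂₂ = 0.64539, so the observed difference is -0.47901.
Unpooled SE = √(p̂₁(1−p̂₁)/n₁ + p̂₂(1−p̂₂)/n₂) = √(0.000237904 + 0.001623133) = 0.043140.
z* = 2.326 at the 98% level. Margin of error = 0.10034.
So the interval runs from -0.5794 to -0.3787.

(-0.5794, -0.3787)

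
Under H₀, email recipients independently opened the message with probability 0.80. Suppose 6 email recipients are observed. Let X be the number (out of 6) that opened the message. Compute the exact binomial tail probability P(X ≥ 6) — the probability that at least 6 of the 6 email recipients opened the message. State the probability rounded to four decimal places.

X ~ Binomial(n=6, p=0.80).
P(X ≥ 6) = C(6,6)·0.80^6·0.20^0.
= 0.262144 = 0.2621.

P = 0.2621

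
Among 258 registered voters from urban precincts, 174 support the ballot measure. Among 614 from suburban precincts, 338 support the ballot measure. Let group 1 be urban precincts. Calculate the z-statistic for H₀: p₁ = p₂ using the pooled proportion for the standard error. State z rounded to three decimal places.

z = 3.393

p̂₁ = 174/258 = 0.67442, p̂₂ = 338/614 = 0.55049.
Pooling: p̂ = 512/872 = 0.58716.
SE = √[p̂(1−p̂)(1/n₁+1/n₂)] = √[0.58716·0.41284·(1/258+1/614)] ≈ 0.036529.
z = (p̂₁ − p̂₂)/SE = (0.67442 − 0.55049)/0.036529 = 0.12393/0.036529 = 3.393.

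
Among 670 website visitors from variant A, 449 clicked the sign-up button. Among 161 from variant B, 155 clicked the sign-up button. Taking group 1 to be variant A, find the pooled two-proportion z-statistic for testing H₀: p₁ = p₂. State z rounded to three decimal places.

p̂₁ = 449/670 = 0.67015, p̂₂ = 155/161 = 0.96273.
Pooled p̂ = (449+155)/(670+161) = 604/831 = 0.72684.
Pooled SE = √[0.1985458·0.00770372] ≈ 0.039109.
z = (p̂₁ − p̂₂)/SE = (0.67015 − 0.96273)/0.039109 = -0.29258/0.039109 = -7.481.

z = -7.481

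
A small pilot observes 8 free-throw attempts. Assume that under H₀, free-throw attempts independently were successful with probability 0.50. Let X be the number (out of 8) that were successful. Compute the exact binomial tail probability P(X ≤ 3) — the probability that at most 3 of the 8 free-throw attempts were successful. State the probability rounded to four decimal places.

X ~ Binomial(n=8, p=0.50).
P(X ≤ 3) = C(8,0)·0.50^0·0.50^8 + C(8,1)·0.50^1·0.50^7 + C(8,2)·0.50^2·0.50^6 + C(8,3)·0.50^3·0.50^5.
= 0.003906 + 0.031250 + 0.109375 + 0.218750 = 0.3633.

P = 0.3633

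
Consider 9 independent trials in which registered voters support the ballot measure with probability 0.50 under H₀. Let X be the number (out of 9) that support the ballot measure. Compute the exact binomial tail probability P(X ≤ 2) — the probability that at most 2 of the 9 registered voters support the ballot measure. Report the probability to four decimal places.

X ~ Binomial(n=9, p=0.50).
P(X ≤ 2) = C(9,0)·0.50^0·0.50^9 + C(9,1)·0.50^1·0.50^8 + C(9,2)·0.50^2·0.50^7.
= 0.001953 + 0.017578 + 0.070312 = 0.0898.

P = 0.0898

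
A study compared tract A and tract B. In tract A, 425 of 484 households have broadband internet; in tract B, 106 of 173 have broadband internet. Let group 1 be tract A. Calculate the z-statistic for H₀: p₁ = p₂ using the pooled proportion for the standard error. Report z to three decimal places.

p̂₁ = 425/484 = 0.87810, p̂₂ = 106/173 = 0.61272.
Pooling: p̂ = 531/657 = 0.80822.
Pooled SE = √[0.1550009·0.00784646] ≈ 0.034874.
z = 0.26538/0.034874 = 7.610.

z = 7.610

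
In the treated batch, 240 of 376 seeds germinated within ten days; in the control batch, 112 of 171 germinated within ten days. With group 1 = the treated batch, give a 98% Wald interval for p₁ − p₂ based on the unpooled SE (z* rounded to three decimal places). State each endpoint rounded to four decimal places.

(-0.1190, 0.0857)

p̂₁ = 0.63830, p̂₂ = 0.65497, so the observed difference is -0.01667.
SE = √(0.000614026 + 0.001321544) = √0.001935570 = 0.043995.
z* = 2.326 at the 98% level. Margin = 2.326·0.043995 = 0.10233.
CI: -0.01667 ± 0.10233 = (-0.1190, 0.0857).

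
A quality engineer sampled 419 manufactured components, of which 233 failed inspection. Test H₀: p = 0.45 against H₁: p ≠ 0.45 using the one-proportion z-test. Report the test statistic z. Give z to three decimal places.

p̂ = 233/419 = 0.55609.
SE₀ = √(0.45·0.55/419) = 0.024304.
Test statistic: z = 0.10609/0.024304 = 4.365.

z = 4.365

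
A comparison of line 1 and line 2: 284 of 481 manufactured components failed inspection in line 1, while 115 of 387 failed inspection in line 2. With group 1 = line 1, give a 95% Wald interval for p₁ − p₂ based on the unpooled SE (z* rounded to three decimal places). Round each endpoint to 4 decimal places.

p̂₁ = 0.59044, p̂₂ = 0.29716, so the observed difference is 0.29328.
SE = √(0.000502747 + 0.000539677) = √0.001042424 = 0.032287.
z* = 1.960 at the 95% level. Margin = 1.960·0.032287 = 0.06328.
Interval: 0.29328 ± 0.06328 → (0.2300, 0.3566).

(0.2300, 0.3566)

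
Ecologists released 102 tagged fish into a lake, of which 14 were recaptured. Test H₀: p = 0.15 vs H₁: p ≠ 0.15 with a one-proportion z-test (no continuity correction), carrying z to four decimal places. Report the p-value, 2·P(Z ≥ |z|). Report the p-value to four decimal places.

p̂ = 14/102 = 0.13725.
SE₀ = √(0.15·0.85/102) = 0.035355.
Test statistic (full precision, shown to 4 dp): z = (14/102 − 0.15)/SE₀ ≈ -0.3605.
p-value = 2·P(Z ≥ |z|) with z = -0.3605 → 0.7185.

p-value = 0.7185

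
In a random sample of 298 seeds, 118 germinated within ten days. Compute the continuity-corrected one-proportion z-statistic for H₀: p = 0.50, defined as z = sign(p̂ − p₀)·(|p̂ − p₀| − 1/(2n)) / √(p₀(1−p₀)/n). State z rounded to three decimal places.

With x = 118 successes in n = 298, p̂ = 0.39597. p̂ − p₀ = -0.104027.
1/(2n) = 0.001678.
Corrected numerator: |-0.104027| − 0.001678 = 0.102349.
Under H₀, SE = √(p₀(1−p₀)/n) = √(0.50·0.50/298) = √0.000838926 = 0.028964.
z = −0.102349/0.028964 = -3.534.

z = -3.534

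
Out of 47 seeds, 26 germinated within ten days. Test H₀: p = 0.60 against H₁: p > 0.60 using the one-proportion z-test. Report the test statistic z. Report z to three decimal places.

z = -0.655

With x = 26 successes in n = 47, p̂ = 0.55319.
Under H₀, SE = √(p₀(1−p₀)/n) = √(0.60·0.40/47) = √0.005106383 = 0.071459.
z = (0.55319 − 0.60)/0.071459 = -0.04681/0.071459 = -0.655.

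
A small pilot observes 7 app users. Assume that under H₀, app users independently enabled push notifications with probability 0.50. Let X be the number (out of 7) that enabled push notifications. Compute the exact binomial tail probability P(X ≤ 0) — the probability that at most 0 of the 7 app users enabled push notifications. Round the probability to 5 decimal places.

X is binomial with n = 7 and p = 0.50.
P(X ≤ 0) = C(7,0)·0.50^0·0.50^7.
= 0.007812 = 0.00781.

P = 0.00781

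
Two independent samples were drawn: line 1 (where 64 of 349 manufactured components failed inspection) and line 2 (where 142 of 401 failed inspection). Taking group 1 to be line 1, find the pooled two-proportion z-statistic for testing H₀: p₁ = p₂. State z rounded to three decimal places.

z = -5.225

p̂₁ = 64/349 = 0.18338, p̂₂ = 142/401 = 0.35411.
Pooling: p̂ = 206/750 = 0.27467.
SE = √[p̂(1−p̂)(1/n₁+1/n₂)] = √[0.27467·0.72533·(1/349+1/401)] ≈ 0.032675.
z = (p̂₁ − p̂₂)/SE = (0.18338 − 0.35411)/0.032675 = -0.17073/0.032675 = -5.225.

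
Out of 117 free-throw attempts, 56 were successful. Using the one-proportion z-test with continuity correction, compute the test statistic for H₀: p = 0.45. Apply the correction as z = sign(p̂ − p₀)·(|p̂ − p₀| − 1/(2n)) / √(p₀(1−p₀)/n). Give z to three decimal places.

The sample proportion is 56/117 = 0.47863. p̂ − p₀ = 0.028632.
1/(2n) = 0.004274.
Corrected numerator: |0.028632| − 0.004274 = 0.024358.
Null standard error: √(0.45·0.55/117) = √0.002115385 = 0.045993.
z = +0.024358/0.045993 = 0.530.

z = 0.530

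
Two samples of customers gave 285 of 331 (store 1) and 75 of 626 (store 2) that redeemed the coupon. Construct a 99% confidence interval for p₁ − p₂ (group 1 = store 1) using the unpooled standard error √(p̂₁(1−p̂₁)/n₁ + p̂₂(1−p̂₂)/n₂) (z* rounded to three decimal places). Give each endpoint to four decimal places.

p̂₁ = 285/331 = 0.86103, p̂₂ = 75/626 = 0.11981; p̂₁ − p̂₂ = 0.74122.
Unpooled SE = √(p̂₁(1−p̂₁)/n₁ + p̂₂(1−p̂₂)/n₂) = √(0.000361509 + 0.000168457) = 0.023021.
The 99% critical value is z* = 2.576. Margin of error = 0.05930.
CI: 0.74122 ± 0.05930 = (0.6819, 0.8005).

(0.6819, 0.8005)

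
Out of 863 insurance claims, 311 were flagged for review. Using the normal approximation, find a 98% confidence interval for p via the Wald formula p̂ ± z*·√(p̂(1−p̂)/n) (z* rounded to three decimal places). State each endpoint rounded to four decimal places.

With x = 311 successes in n = 863, p̂ = 0.36037.
Standard error of p̂: √(0.230504/863) = √0.000267096 = 0.016343.
For 98% confidence, z* = 2.326.
Margin = 2.326·0.016343 = 0.03801.
So the interval runs from 0.3224 to 0.3984.

(0.3224, 0.3984)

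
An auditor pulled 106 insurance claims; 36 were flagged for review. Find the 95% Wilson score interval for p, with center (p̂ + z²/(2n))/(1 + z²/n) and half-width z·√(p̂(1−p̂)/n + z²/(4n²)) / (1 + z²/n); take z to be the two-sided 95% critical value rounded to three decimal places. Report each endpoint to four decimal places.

p̂ = 36/106 = 0.33962; z = 1.960, so z² = 3.841600.
Denominator 1 + z²/n = 1 + 3.841600/106 = 1.036242.
Center = (0.33962 + 0.018121)/1.036242 = 0.34523.
Radicand: p̂(1−p̂)/n + z²/(4n²) = 0.002115841 + 0.000085475 = 0.002201316.
Half-width = 1.960·√0.002201316/1.036242 = 0.08874.
CI: 0.34523 ± 0.08874 = (0.2565, 0.4340).

(0.2565, 0.4340)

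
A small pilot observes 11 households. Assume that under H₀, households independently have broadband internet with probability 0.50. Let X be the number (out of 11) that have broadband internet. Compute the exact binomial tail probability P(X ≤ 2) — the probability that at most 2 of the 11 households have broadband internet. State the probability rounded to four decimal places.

P = 0.0327

X is binomial with n = 11 and p = 0.50.
P(X ≤ 2) = C(11,0)·0.50^0·0.50^11 + C(11,1)·0.50^1·0.50^10 + C(11,2)·0.50^2·0.50^9.
= 0.000488 + 0.005371 + 0.026855 = 0.0327.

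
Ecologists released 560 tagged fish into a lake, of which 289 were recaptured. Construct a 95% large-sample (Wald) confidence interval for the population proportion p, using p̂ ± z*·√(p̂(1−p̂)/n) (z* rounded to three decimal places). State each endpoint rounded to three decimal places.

(0.475, 0.557)

p̂ = 289/560 = 0.51607.
Standard error of p̂: √(0.249742/560) = √0.000445967 = 0.021118.
The 95% critical value is z* = 1.960.
Margin of error: 1.960 × 0.021118 = 0.04139.
Interval: 0.51607 ± 0.04139 → (0.475, 0.557).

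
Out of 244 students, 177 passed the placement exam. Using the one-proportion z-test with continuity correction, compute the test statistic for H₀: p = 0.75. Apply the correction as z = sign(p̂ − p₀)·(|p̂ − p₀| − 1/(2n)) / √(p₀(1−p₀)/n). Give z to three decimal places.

z = -0.813

p̂ = 177/244 = 0.72541. p̂ − p₀ = -0.024590.
1/(2n) = 0.002049.
Corrected numerator: |-0.024590| − 0.002049 = 0.022541.
Under H₀, SE = √(p₀(1−p₀)/n) = √(0.75·0.25/244) = √0.000768443 = 0.027721.
z = (−)0.022541/0.027721 = -0.813.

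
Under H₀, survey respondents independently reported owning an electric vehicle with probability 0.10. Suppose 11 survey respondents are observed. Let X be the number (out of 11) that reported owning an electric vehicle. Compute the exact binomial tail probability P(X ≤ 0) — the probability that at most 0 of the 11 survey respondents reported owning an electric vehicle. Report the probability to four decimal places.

X is binomial with n = 11 and p = 0.10.
P(X ≤ 0) = C(11,0)·0.10^0·0.90^11.
= 0.313811 = 0.3138.

P = 0.3138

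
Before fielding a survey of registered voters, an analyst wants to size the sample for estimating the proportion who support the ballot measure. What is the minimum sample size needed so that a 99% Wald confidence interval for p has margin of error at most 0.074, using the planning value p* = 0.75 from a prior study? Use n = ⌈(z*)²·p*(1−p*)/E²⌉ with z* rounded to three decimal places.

n = 228

For 99% confidence, z* = 2.576.
p*(1−p*) = 0.75·0.25 = 0.1875.
(z*)²·p*(1−p*)/E² = 6.635776·0.1875/0.005476 = 227.211.
Rounding up, n = 228.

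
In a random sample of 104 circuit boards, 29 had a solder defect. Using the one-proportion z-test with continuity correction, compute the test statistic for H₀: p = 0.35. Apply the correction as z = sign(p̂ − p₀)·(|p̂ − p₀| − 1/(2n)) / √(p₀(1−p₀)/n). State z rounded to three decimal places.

Sample proportion p̂ = 29/104 = 0.27885. p̂ − p₀ = -0.071154.
1/(2n) = 0.004808.
Corrected numerator: |-0.071154| − 0.004808 = 0.066346.
SE₀ = √(0.35·0.65/104) = 0.046771.
z = −0.066346/0.046771 = -1.419.

z = -1.419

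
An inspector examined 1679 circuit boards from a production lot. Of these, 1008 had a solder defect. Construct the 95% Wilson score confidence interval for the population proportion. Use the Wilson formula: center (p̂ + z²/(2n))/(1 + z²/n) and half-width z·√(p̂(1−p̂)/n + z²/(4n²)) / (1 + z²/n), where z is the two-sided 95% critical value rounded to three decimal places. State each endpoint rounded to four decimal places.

(0.5767, 0.6235)

Here p̂ = 1008/1679 = 0.60036 and z = 1.960 (z² = 3.841600).
1 + z²/n = 1.002288.
Center = (0.60036 + 0.001144)/1.002288 = 0.60013.
Radicand: p̂(1−p̂)/n + z²/(4n²) = 0.000142900 + 0.000000341 = 0.000143241.
Half-width = z·√(radicand)/denom = 1.960·0.011968/1.002288 = 0.02340.
Interval: 0.60013 ± 0.02340 → (0.5767, 0.6235).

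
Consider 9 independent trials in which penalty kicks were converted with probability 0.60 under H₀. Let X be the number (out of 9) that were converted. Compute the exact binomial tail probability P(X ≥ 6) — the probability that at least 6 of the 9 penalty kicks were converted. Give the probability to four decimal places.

P = 0.4826

X is binomial with n = 9 and p = 0.60.
P(X ≥ 6) = C(9,6)·0.60^6·0.40^3 + C(9,7)·0.60^7·0.40^2 + C(9,8)·0.60^8·0.40^1 + C(9,9)·0.60^9·0.40^0.
= 0.250823 + 0.161243 + 0.060466 + 0.010078 = 0.4826.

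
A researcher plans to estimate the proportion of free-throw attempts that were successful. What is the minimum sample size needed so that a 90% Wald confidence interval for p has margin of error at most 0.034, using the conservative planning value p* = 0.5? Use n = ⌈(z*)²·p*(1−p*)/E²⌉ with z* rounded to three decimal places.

n = 586

z* = 1.645 at the 90% level.
p*(1−p*) = 0.50·0.50 = 0.2500.
Required n before rounding: 2.706025 × 0.2500 / 0.034² = 585.213.
Rounding up, n = 586.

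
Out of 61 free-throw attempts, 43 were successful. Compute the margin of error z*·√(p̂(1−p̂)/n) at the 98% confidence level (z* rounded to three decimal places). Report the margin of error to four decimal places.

The sample proportion is 43/61 = 0.70492.
Standard error of p̂: √(0.208009/61) = √0.003409977 = 0.058395.
z* = 2.326 at the 98% level.
So ME = 0.1358.

ME = 0.1358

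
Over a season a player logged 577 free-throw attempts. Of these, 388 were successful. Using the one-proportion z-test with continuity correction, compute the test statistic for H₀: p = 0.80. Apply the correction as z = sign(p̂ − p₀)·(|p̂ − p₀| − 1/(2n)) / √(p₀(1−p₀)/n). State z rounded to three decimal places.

With x = 388 successes in n = 577, p̂ = 0.67244. p̂ − p₀ = -0.127556.
Continuity correction 1/(2n) = 1/1154 = 0.000867.
Corrected numerator: |-0.127556| − 0.000867 = 0.126689.
SE₀ = √(0.80·0.20/577) = 0.016652.
z = (−)0.126689/0.016652 = -7.608.

z = -7.608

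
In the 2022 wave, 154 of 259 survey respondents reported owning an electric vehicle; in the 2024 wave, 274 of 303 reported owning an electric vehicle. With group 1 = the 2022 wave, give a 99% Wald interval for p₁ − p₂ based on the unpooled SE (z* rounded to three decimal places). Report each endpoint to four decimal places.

p̂₁ = 154/259 = 0.59459, p̂₂ = 274/303 = 0.90429; p̂₁ − p̂₂ = -0.30970.
Unpooled SE = √(p̂₁(1−p̂₁)/n₁ + p̂₂(1−p̂₂)/n₂) = √(0.000930702 + 0.000285641) = 0.034876.
z* = 2.576 at the 99% level. Margin = 2.576·0.034876 = 0.08984.
CI: -0.30970 ± 0.08984 = (-0.3995, -0.2199).

(-0.3995, -0.2199)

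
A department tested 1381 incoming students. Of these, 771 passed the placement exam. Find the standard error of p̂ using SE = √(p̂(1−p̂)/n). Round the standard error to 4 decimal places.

p̂ = 771/1381 = 0.55829.
p̂(1−p̂) = 0.246602.
SE = √(0.246602/1381) = 0.0134.

SE = 0.0134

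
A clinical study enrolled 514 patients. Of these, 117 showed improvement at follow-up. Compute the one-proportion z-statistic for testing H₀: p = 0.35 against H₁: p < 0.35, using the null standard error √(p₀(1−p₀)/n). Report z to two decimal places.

z = -5.82

p̂ = 117/514 = 0.22763.
Null standard error: √(0.35·0.65/514) = √0.000442607 = 0.021038.
z = (0.22763 − 0.35)/0.021038 = -0.12237/0.021038 = -5.82.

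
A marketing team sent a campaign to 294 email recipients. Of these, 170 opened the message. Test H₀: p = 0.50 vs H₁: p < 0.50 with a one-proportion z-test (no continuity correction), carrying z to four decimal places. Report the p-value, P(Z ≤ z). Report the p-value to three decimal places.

Sample proportion p̂ = 170/294 = 0.57823.
SE₀ = √(0.50·0.50/294) = 0.029161.
Test statistic (full precision, shown to 4 dp): z = (170/294 − 0.50)/SE₀ ≈ 2.6828.
From the standard normal, P(Z ≤ z) = 0.996.

p-value = 0.996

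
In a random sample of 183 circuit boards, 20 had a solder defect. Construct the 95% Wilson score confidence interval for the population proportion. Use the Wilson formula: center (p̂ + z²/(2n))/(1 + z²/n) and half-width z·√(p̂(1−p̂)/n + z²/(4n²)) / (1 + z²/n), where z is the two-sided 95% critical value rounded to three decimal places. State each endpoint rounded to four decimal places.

(0.0719, 0.1628)

p̂ = 20/183 = 0.10929; z = 1.960, so z² = 3.841600.
Denominator 1 + z²/n = 1 + 3.841600/183 = 1.020992.
Adjusted center: (0.10929 + z²/(2n))/1.020992 = 0.11732.
Radicand: p̂(1−p̂)/n + z²/(4n²) = 0.000531942 + 0.000028678 = 0.000560620.
Half-width = 1.960·√0.000560620/1.020992 = 0.04545.
Interval: 0.11732 ± 0.04545 → (0.0719, 0.1628).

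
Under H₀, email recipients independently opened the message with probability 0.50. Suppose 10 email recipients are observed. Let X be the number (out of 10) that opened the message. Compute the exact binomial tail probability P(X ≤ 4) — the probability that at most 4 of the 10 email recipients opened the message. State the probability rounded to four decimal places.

P = 0.3770

X ~ Binomial(n=10, p=0.50).
P(X ≤ 4) = Σ_{j=0}^{4} C(10,j)·0.50^j·0.50^{10−j}.
= 0.000977 + 0.009766 + 0.043945 + 0.117188 + 0.205078 = 0.3770.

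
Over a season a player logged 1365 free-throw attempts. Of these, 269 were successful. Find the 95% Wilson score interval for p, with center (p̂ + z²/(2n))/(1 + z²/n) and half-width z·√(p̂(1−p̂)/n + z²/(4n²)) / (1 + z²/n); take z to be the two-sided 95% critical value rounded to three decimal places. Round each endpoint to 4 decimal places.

(0.1768, 0.2190)

Here p̂ = 269/1365 = 0.19707 and z = 1.960 (z² = 3.841600).
Denominator 1 + z²/n = 1 + 3.841600/1365 = 1.002814.
Adjusted center: (0.19707 + z²/(2n))/1.002814 = 0.19792.
Radicand: p̂(1−p̂)/n + z²/(4n²) = 0.000115922 + 0.000000515 = 0.000116437.
Half-width = z·√(radicand)/denom = 1.960·0.010791/1.002814 = 0.02109.
Interval: 0.19792 ± 0.02109 → (0.1768, 0.2190).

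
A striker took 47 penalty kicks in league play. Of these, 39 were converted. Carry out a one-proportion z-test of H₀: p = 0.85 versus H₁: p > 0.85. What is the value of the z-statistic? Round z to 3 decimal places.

The sample proportion is 39/47 = 0.82979.
SE₀ = √(0.85·0.15/47) = 0.052084.
z = (p̂ − p₀)/SE = (0.82979 − 0.85)/0.052084 = -0.388.

z = -0.388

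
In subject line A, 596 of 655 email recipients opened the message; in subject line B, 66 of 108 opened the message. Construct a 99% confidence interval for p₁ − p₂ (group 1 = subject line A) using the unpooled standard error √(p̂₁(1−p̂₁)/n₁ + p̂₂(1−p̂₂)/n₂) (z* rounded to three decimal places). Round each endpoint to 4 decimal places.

(0.1746, 0.4230)

p̂₁ = 0.90992, p̂₂ = 0.61111, so the observed difference is 0.29881.
Unpooled SE = √(p̂₁(1−p̂₁)/n₁ + p̂₂(1−p̂₂)/n₂) = √(0.000125134 + 0.002200503) = 0.048225.
z* = 2.576 at the 99% level. Margin of error = 0.12423.
CI: 0.29881 ± 0.12423 = (0.1746, 0.4230).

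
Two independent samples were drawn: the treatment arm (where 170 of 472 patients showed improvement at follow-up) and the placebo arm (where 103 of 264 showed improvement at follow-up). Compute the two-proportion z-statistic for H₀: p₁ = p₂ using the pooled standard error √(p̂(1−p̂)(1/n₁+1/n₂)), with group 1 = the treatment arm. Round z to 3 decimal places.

Sample proportions: p̂₁ = 170/472 = 0.36017 and p̂₂ = 103/264 = 0.39015.
Pooling: p̂ = 273/736 = 0.37092.
Pooled SE = √[0.2333394·0.00590652] ≈ 0.037124.
z = -0.02998/0.037124 = -0.808.

z = -0.808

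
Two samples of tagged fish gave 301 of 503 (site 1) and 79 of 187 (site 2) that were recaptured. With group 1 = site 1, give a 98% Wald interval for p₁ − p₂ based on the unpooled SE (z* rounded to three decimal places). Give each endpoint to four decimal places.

p̂₁ = 301/503 = 0.59841, p̂₂ = 79/187 = 0.42246; p̂₁ − p̂₂ = 0.17595.
Unpooled SE = √(p̂₁(1−p̂₁)/n₁ + p̂₂(1−p̂₂)/n₂) = √(0.000477765 + 0.001304746) = 0.042220.
The 98% critical value is z* = 2.326. Margin of error = 0.09820.
CI: 0.17595 ± 0.09820 = (0.0777, 0.2742).

(0.0777, 0.2742)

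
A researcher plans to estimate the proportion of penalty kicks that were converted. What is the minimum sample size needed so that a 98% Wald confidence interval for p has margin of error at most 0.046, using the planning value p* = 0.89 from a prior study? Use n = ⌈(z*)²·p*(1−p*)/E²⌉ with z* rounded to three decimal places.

n = 251

z* = 2.326 at the 98% level.
p*(1−p*) = 0.0979.
(z*)²·p*(1−p*)/E² = 5.410276·0.0979/0.002116 = 250.315.
⌈250.315⌉ = 251.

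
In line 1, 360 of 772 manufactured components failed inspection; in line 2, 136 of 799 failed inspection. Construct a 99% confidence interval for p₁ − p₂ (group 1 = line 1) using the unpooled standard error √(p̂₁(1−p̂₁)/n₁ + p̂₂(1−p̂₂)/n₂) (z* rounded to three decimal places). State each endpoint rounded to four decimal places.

p̂₁ = 0.46632, p̂₂ = 0.17021, so the observed difference is 0.29611.
SE = √(0.000322365 + 0.000176771) = √0.000499136 = 0.022341.
For 99% confidence, z* = 2.576. Margin = 2.576·0.022341 = 0.05755.
So the interval runs from 0.2386 to 0.3537.

(0.2386, 0.3537)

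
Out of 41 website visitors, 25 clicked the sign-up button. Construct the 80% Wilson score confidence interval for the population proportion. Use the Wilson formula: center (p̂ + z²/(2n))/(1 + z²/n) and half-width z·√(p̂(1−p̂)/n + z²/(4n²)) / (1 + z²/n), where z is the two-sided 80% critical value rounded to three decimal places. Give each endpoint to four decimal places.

p̂ = 25/41 = 0.60976; z = 1.282, so z² = 1.643524.
1 + z²/n = 1.040086.
Adjusted center: (0.60976 + z²/(2n))/1.040086 = 0.60553.
Radicand: p̂(1−p̂)/n + z²/(4n²) = 0.005803746 + 0.000244427 = 0.006048173.
Half-width = z·√(radicand)/denom = 1.282·0.077770/1.040086 = 0.09586.
So the interval runs from 0.5097 to 0.7014.

(0.5097, 0.7014)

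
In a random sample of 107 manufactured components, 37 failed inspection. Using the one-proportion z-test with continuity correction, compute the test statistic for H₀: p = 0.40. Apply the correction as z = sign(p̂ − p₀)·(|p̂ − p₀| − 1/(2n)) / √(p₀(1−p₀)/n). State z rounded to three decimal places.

z = -1.046

The sample proportion is 37/107 = 0.34579. p̂ − p₀ = -0.054206.
1/(2n) = 0.004673.
Corrected numerator: |-0.054206| − 0.004673 = 0.049533.
Under H₀, SE = √(p₀(1−p₀)/n) = √(0.40·0.60/107) = √0.002242991 = 0.047360.
z = −0.049533/0.047360 = -1.046.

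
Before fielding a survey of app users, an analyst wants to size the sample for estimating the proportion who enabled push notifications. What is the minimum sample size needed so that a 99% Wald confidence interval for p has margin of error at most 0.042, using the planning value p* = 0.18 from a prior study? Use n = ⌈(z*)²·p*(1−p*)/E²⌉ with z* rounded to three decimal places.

z* = 2.576 at the 99% level.
p*(1−p*) = 0.18·0.82 = 0.1476.
Required n before rounding: 6.635776 × 0.1476 / 0.042² = 555.238.
⌈555.238⌉ = 556.

n = 556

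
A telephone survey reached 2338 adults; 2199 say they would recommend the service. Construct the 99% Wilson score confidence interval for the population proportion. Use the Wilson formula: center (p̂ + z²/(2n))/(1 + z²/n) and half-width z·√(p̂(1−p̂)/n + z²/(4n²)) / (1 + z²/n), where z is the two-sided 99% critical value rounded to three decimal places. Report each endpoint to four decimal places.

(0.9267, 0.9519)

p̂ = 2199/2338 = 0.94055; z = 2.576, so z² = 6.635776.
Denominator 1 + z²/n = 1 + 6.635776/2338 = 1.002838.
Center = (0.94055 + 0.001419)/1.002838 = 0.93930.
Radicand: p̂(1−p̂)/n + z²/(4n²) = 0.000023917 + 0.000000303 = 0.000024220.
Half-width = z·√(radicand)/denom = 2.576·0.004921/1.002838 = 0.01264.
CI: 0.93930 ± 0.01264 = (0.9267, 0.9519).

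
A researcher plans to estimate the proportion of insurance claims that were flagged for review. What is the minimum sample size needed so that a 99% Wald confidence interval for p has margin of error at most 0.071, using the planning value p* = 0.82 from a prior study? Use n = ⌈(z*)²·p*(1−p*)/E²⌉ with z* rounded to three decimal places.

The 99% critical value is z* = 2.576.
p*(1−p*) = 0.1476.
(z*)²·p*(1−p*)/E² = 6.635776·0.1476/0.005041 = 194.295.
⌈194.295⌉ = 195.

n = 195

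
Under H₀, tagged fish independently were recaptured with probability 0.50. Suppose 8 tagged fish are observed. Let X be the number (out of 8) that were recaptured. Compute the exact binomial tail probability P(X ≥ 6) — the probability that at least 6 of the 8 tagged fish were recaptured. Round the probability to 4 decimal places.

P = 0.1445

X is binomial with n = 8 and p = 0.50.
P(X ≥ 6) = C(8,6)·0.50^6·0.50^2 + C(8,7)·0.50^7·0.50^1 + C(8,8)·0.50^8·0.50^0.
= 0.109375 + 0.031250 + 0.003906 = 0.1445.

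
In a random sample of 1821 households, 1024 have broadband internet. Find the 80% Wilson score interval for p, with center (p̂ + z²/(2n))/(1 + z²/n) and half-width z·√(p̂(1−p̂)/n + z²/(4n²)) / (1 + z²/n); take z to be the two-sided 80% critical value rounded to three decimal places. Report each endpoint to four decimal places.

p̂ = 1024/1821 = 0.56233; z = 1.282, so z² = 1.643524.
1 + z²/n = 1.000903.
Center = (0.56233 + 0.000451)/1.000903 = 0.56227.
Radicand: p̂(1−p̂)/n + z²/(4n²) = 0.000135154 + 0.000000124 = 0.000135278.
Half-width = 1.282·√0.000135278/1.000903 = 0.01490.
So the interval runs from 0.5474 to 0.5772.

(0.5474, 0.5772)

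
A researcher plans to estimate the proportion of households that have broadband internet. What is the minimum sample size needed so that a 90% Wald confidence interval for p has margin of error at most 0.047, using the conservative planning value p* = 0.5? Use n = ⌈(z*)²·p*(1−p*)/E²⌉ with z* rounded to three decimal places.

The 90% critical value is z* = 1.645.
p*(1−p*) = 0.50·0.50 = 0.2500.
(z*)²·p*(1−p*)/E² = 2.706025·0.2500/0.002209 = 306.250.
⌈306.250⌉ = 307.

n = 307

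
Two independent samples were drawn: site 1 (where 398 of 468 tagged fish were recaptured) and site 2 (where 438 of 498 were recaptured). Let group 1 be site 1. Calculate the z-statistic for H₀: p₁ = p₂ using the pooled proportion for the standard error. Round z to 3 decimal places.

Sample proportions: p̂₁ = 398/468 = 0.85043 and p̂₂ = 438/498 = 0.87952.
Pooled p̂ = (398+438)/(468+498) = 836/966 = 0.86542.
Pooled SE = √[0.1164650·0.00414478] ≈ 0.021971.
z = (p̂₁ − p̂₂)/SE = (0.85043 − 0.87952)/0.021971 = -0.02909/0.021971 = -1.324.

z = -1.324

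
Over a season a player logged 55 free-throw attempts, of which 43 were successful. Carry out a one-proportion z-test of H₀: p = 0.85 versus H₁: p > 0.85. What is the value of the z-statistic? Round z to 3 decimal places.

With x = 43 successes in n = 55, p̂ = 0.78182.
SE₀ = √(0.85·0.15/55) = 0.048148.
z = (p̂ − p₀)/SE = (0.78182 − 0.85)/0.048148 = -1.416.

z = -1.416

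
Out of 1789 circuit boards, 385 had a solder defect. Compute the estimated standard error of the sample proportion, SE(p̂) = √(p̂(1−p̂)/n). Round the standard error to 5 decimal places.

SE = 0.00972

With x = 385 successes in n = 1789, p̂ = 0.21520.
p̂(1−p̂) = 0.168889.
SE = √(0.168889/1789) = 0.00972.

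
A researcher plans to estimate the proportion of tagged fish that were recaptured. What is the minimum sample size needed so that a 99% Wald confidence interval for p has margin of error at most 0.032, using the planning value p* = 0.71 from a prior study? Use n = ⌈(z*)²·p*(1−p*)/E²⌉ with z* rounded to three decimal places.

n = 1335

For 99% confidence, z* = 2.576.
p*(1−p*) = 0.2059.
Required n before rounding: 6.635776 × 0.2059 / 0.032² = 1334.283.
⌈1334.283⌉ = 1335.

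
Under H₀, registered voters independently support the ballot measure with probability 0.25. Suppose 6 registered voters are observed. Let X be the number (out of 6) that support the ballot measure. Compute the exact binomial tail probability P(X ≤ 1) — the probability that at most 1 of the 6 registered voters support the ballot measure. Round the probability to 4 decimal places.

X ~ Binomial(n=6, p=0.25).
P(X ≤ 1) = C(6,0)·0.25^0·0.75^6 + C(6,1)·0.25^1·0.75^5.
= 0.177979 + 0.355957 = 0.5339.

P = 0.5339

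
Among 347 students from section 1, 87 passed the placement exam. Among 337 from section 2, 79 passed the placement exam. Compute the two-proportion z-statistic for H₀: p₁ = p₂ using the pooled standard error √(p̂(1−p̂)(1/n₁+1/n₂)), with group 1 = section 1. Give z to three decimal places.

Sample proportions: p̂₁ = 87/347 = 0.25072 and p̂₂ = 79/337 = 0.23442.
Pooled p̂ = (87+79)/(347+337) = 166/684 = 0.24269.
Pooled SE = √[0.1837916·0.00584920] ≈ 0.032788.
z = (p̂₁ − p̂₂)/SE = (0.25072 − 0.23442)/0.032788 = 0.01630/0.032788 = 0.497.

z = 0.497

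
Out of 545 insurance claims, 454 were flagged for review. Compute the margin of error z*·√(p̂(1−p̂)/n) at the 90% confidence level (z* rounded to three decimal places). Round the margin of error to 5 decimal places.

ME = 0.02628

p̂ = 454/545 = 0.83303.
Standard error of p̂: √(0.139093/545) = √0.000255216 = 0.015975.
For 90% confidence, z* = 1.645.
So ME = 0.02628.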